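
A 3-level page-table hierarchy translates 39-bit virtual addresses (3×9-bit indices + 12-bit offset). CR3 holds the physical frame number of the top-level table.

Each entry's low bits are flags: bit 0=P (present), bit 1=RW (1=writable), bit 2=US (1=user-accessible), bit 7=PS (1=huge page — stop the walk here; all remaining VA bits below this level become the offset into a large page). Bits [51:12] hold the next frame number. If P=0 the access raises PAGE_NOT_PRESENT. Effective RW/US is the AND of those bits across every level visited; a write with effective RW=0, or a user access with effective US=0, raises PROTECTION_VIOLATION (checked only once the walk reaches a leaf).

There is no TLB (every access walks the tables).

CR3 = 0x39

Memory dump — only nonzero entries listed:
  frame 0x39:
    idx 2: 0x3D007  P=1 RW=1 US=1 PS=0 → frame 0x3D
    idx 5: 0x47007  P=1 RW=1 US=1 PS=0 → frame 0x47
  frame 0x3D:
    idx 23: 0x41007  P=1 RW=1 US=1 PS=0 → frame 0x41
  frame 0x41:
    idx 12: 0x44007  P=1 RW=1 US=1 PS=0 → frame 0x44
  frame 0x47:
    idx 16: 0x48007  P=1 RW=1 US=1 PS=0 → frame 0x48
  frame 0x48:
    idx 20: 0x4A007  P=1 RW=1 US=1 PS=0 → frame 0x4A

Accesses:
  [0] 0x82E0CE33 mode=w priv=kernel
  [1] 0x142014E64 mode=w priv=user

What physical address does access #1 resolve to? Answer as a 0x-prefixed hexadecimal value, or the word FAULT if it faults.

Trace:
#0 VA=0x82E0CE33 (w,kernel):
  lvl0: tbl 0x39, slot 2 ⇒ 0x3D007 (P1/RW1/US1/PS0)
  lvl1: tbl 0x3D, slot 23 ⇒ 0x41007 (P1/RW1/US1/PS0)
  lvl2: tbl 0x41, slot 12 ⇒ 0x44007 (P1/RW1/US1/PS0)
  ✓ 0x44E33  — 3 lookups
#1 VA=0x142014E64 (w,user):
  lvl0: tbl 0x39, slot 5 ⇒ 0x47007 (P1/RW1/US1/PS0)
  lvl1: tbl 0x47, slot 16 ⇒ 0x48007 (P1/RW1/US1/PS0)
  lvl2: tbl 0x48, slot 20 ⇒ 0x4A007 (P1/RW1/US1/PS0)
  ✓ 0x4AE64  — 3 lookups

Access #1 PA: 0x4AE64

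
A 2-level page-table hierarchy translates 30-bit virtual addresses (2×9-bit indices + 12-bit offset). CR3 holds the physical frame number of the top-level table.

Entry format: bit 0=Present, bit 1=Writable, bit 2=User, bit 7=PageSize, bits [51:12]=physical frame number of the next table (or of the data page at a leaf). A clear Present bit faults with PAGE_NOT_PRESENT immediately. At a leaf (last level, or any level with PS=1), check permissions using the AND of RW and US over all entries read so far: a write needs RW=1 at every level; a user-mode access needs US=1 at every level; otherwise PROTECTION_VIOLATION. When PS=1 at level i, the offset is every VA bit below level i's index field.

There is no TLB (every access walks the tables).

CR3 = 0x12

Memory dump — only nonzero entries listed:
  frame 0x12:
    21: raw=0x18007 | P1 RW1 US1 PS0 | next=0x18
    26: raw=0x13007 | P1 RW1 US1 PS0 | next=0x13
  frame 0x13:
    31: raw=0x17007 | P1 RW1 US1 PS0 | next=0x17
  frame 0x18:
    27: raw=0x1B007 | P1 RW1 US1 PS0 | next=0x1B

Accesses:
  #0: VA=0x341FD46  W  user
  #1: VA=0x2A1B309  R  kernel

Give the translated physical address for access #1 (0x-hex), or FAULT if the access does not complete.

Walk each access:
#0 VA=0x341FD46 (w,user):
  [0] read 0x12 idx=26: raw=0x13007 flags P=1 W=1 U=1 S=0
  [1] read 0x13 idx=31: raw=0x17007 flags P=1 W=1 U=1 S=0
  ⇒ phys 0x17D46  [2 reads]
#1 VA=0x2A1B309 (r,kernel):
  [0] read 0x12 idx=21: raw=0x18007 flags P=1 W=1 U=1 S=0
  [1] read 0x18 idx=27: raw=0x1B007 flags P=1 W=1 U=1 S=0
  ⇒ phys 0x1B309  [2 reads]

Access #1 PA: 0x1B309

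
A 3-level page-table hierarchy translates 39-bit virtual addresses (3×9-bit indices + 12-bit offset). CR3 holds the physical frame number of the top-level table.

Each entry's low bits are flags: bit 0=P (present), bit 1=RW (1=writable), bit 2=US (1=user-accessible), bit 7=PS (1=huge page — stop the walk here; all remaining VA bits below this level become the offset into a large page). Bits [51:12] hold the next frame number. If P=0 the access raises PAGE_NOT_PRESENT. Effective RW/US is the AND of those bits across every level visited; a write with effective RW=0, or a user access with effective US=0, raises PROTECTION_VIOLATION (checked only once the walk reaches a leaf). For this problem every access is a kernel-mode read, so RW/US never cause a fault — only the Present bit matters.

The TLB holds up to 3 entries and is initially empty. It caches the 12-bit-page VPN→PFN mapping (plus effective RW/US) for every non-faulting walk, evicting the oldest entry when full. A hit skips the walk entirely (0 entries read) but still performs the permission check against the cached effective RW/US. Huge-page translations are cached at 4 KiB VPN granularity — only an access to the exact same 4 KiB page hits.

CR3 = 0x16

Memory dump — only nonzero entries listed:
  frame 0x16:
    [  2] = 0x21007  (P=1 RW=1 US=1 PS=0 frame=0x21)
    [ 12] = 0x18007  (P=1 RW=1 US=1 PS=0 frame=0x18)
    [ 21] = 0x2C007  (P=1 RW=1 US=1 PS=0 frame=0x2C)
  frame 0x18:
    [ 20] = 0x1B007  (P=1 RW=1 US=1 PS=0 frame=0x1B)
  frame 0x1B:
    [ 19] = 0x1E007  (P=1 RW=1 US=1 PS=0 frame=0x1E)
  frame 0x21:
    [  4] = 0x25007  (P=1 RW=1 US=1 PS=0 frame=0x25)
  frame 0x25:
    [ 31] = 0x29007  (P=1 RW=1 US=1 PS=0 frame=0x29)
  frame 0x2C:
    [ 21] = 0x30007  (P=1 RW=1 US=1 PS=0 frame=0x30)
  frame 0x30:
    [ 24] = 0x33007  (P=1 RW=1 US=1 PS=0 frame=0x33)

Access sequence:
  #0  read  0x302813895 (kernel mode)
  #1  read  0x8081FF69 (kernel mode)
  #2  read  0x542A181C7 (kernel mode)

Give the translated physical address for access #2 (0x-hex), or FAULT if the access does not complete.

Per-access translation:
#0 VA=0x302813895 (r,kernel):
  L0 @0x16[12] → 0x18007  P=1,RW=1,US=1,PS=0
  L1 @0x18[20] → 0x1B007  P=1,RW=1,US=1,PS=0
  L2 @0x1B[19] → 0x1E007  P=1,RW=1,US=1,PS=0
  ⇒ phys 0x1E895  [3 reads]
#1 VA=0x8081FF69 (r,kernel):
  L0 @0x16[2] → 0x21007  P=1,RW=1,US=1,PS=0
  L1 @0x21[4] → 0x25007  P=1,RW=1,US=1,PS=0
  L2 @0x25[31] → 0x29007  P=1,RW=1,US=1,PS=0
  ⇒ phys 0x29F69  [3 reads]
#2 VA=0x542A181C7 (r,kernel):
  L0 @0x16[21] → 0x2C007  P=1,RW=1,US=1,PS=0
  L1 @0x2C[21] → 0x30007  P=1,RW=1,US=1,PS=0
  L2 @0x30[24] → 0x33007  P=1,RW=1,US=1,PS=0
  ⇒ phys 0x331C7  [3 reads]

Access #2 PA: 0x331C7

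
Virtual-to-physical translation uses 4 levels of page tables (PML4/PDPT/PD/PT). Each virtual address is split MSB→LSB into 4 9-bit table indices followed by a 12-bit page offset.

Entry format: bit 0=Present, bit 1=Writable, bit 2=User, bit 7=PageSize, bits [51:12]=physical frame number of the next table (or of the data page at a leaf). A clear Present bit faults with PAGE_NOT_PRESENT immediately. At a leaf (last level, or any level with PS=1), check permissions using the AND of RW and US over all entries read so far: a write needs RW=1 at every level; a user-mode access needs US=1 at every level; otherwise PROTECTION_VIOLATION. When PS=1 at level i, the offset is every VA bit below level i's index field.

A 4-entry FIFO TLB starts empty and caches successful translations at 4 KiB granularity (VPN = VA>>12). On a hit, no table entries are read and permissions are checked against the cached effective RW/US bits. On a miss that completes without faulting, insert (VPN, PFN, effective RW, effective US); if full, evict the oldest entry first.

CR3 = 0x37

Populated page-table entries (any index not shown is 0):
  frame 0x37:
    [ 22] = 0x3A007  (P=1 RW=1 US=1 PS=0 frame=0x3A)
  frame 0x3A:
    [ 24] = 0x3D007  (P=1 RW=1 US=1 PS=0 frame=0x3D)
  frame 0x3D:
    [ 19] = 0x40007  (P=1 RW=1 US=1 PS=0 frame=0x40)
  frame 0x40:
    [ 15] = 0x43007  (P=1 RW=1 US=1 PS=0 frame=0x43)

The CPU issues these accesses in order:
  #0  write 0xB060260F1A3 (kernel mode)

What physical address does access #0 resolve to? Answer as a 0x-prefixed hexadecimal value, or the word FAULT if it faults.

Per-access translation:
#0 VA=0xB060260F1A3 (w,kernel):
  lvl0: tbl 0x37, slot 22 ⇒ 0x3A007 (P1/RW1/US1/PS0)
  lvl1: tbl 0x3A, slot 24 ⇒ 0x3D007 (P1/RW1/US1/PS0)
  lvl2: tbl 0x3D, slot 19 ⇒ 0x40007 (P1/RW1/US1/PS0)
  lvl3: tbl 0x40, slot 15 ⇒ 0x43007 (P1/RW1/US1/PS0)
  ⇒ phys 0x431A3  [4 reads]

Access #0 PA: 0x431A3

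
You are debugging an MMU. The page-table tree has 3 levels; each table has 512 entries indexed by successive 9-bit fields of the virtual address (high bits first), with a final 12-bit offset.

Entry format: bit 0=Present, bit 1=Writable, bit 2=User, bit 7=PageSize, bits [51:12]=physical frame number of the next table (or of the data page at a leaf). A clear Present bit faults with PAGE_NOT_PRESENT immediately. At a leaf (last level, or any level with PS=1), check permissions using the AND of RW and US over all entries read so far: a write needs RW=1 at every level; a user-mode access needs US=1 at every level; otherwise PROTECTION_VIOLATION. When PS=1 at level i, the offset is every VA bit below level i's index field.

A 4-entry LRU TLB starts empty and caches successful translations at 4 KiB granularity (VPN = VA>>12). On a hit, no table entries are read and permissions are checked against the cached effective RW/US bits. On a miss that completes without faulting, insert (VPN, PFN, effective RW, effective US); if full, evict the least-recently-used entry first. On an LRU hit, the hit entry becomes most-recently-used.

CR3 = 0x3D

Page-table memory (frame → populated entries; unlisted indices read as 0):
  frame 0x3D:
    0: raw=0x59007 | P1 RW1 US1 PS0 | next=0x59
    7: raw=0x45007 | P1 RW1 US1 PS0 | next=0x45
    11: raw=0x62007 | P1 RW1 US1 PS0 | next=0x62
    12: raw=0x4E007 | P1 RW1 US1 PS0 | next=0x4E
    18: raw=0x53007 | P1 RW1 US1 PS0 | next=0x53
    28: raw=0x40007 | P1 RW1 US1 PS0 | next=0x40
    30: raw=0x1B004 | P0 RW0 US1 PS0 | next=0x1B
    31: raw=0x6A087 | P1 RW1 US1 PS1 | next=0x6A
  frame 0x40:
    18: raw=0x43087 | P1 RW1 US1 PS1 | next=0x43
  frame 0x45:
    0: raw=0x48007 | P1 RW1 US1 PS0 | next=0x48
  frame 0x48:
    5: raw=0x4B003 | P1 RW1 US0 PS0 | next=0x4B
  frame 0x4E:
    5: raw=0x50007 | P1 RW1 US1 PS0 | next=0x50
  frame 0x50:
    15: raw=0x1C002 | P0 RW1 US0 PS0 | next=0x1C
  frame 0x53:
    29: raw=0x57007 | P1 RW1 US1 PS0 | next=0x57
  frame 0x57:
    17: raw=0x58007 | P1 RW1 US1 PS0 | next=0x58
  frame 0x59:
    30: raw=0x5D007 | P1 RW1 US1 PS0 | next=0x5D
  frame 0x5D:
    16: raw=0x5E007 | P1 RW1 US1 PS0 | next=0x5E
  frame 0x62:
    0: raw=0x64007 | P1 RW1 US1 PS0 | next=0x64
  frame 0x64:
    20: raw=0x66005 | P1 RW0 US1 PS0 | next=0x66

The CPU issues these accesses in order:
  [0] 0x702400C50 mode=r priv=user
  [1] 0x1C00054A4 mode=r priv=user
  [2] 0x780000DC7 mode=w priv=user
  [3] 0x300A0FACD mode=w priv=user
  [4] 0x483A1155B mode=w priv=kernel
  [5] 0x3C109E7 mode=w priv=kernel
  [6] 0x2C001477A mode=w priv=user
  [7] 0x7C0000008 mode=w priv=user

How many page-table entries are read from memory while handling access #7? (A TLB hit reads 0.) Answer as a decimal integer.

Walk each access:
#0 VA=0x702400C50 (r,user):
  L0: frame=0x3D idx=28 entry=0x40007 [P=1 RW=1 US=1 PS=0]
  L1: frame=0x40 idx=18 entry=0x43087 [P=1 RW=1 US=1 PS=1]
  ⇒ phys 0x43C50 (huge @L1)  [2 reads]
#1 VA=0x1C00054A4 (r,user):
  L0: frame=0x3D idx=7 entry=0x45007 [P=1 RW=1 US=1 PS=0]
  L1: frame=0x45 idx=0 entry=0x48007 [P=1 RW=1 US=1 PS=0]
  L2: frame=0x48 idx=5 entry=0x4B003 [P=1 RW=1 US=0 PS=0]
  ⇒ fault: PROTECTION_VIOLATION  — 3 lookups
#2 VA=0x780000DC7 (w,user):
  L0: frame=0x3D idx=30 entry=0x1B004 [P=0 RW=0 US=1 PS=0]
  ⇒ fault: PAGE_NOT_PRESENT  — 1 lookups
#3 VA=0x300A0FACD (w,user):
  L0: frame=0x3D idx=12 entry=0x4E007 [P=1 RW=1 US=1 PS=0]
  L1: frame=0x4E idx=5 entry=0x50007 [P=1 RW=1 US=1 PS=0]
  L2: frame=0x50 idx=15 entry=0x1C002 [P=0 RW=1 US=0 PS=0]
  ⇒ fault: PAGE_NOT_PRESENT  — 3 lookups
#4 VA=0x483A1155B (w,kernel):
  L0: frame=0x3D idx=18 entry=0x53007 [P=1 RW=1 US=1 PS=0]
  L1: frame=0x53 idx=29 entry=0x57007 [P=1 RW=1 US=1 PS=0]
  L2: frame=0x57 idx=17 entry=0x58007 [P=1 RW=1 US=1 PS=0]
  ⇒ phys 0x5855B  [3 reads]
#5 VA=0x3C109E7 (w,kernel):
  L0: frame=0x3D idx=0 entry=0x59007 [P=1 RW=1 US=1 PS=0]
  L1: frame=0x59 idx=30 entry=0x5D007 [P=1 RW=1 US=1 PS=0]
  L2: frame=0x5D idx=16 entry=0x5E007 [P=1 RW=1 US=1 PS=0]
  ⇒ phys 0x5E9E7  [3 reads]
#6 VA=0x2C001477A (w,user):
  L0: frame=0x3D idx=11 entry=0x62007 [P=1 RW=1 US=1 PS=0]
  L1: frame=0x62 idx=0 entry=0x64007 [P=1 RW=1 US=1 PS=0]
  L2: frame=0x64 idx=20 entry=0x66005 [P=1 RW=0 US=1 PS=0]
  ⇒ fault: PROTECTION_VIOLATION  — 3 lookups
#7 VA=0x7C0000008 (w,user):
  L0: frame=0x3D idx=31 entry=0x6A087 [P=1 RW=1 US=1 PS=1]
  ⇒ phys 0x6A008 (huge @L0)  [1 reads]

Entries read for #7: 1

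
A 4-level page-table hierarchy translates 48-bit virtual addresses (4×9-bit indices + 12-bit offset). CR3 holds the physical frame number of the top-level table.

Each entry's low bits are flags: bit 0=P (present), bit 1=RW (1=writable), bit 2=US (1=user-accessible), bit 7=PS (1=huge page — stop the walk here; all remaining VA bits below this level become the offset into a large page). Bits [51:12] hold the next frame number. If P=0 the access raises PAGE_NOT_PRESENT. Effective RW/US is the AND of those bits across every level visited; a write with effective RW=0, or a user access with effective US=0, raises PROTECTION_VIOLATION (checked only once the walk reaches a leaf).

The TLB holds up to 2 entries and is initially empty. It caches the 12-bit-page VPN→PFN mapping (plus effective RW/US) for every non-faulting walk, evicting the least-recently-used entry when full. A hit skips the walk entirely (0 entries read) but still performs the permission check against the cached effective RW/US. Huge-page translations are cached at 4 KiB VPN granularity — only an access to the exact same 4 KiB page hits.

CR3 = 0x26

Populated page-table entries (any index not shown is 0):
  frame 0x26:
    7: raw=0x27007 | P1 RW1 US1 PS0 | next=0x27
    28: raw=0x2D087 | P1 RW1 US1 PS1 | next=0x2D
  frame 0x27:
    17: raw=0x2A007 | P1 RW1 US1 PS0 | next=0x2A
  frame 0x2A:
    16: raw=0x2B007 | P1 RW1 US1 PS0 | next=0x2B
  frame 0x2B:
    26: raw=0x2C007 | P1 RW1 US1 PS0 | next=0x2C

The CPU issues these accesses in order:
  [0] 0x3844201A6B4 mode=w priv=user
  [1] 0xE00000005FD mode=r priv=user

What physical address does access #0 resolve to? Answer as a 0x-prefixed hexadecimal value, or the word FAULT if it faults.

Walk each access:
#0 VA=0x3844201A6B4 (w,user):
  lvl0: tbl 0x26, slot 7 ⇒ 0x27007 (P1/RW1/US1/PS0)
  lvl1: tbl 0x27, slot 17 ⇒ 0x2A007 (P1/RW1/US1/PS0)
  lvl2: tbl 0x2A, slot 16 ⇒ 0x2B007 (P1/RW1/US1/PS0)
  lvl3: tbl 0x2B, slot 26 ⇒ 0x2C007 (P1/RW1/US1/PS0)
  ⇒ phys 0x2C6B4  [4 reads]
#1 VA=0xE00000005FD (r,user):
  lvl0: tbl 0x26, slot 28 ⇒ 0x2D087 (P1/RW1/US1/PS1)
  ⇒ phys 0x2D5FD (huge @L0)  [1 reads]

Access #0 PA: 0x2C6B4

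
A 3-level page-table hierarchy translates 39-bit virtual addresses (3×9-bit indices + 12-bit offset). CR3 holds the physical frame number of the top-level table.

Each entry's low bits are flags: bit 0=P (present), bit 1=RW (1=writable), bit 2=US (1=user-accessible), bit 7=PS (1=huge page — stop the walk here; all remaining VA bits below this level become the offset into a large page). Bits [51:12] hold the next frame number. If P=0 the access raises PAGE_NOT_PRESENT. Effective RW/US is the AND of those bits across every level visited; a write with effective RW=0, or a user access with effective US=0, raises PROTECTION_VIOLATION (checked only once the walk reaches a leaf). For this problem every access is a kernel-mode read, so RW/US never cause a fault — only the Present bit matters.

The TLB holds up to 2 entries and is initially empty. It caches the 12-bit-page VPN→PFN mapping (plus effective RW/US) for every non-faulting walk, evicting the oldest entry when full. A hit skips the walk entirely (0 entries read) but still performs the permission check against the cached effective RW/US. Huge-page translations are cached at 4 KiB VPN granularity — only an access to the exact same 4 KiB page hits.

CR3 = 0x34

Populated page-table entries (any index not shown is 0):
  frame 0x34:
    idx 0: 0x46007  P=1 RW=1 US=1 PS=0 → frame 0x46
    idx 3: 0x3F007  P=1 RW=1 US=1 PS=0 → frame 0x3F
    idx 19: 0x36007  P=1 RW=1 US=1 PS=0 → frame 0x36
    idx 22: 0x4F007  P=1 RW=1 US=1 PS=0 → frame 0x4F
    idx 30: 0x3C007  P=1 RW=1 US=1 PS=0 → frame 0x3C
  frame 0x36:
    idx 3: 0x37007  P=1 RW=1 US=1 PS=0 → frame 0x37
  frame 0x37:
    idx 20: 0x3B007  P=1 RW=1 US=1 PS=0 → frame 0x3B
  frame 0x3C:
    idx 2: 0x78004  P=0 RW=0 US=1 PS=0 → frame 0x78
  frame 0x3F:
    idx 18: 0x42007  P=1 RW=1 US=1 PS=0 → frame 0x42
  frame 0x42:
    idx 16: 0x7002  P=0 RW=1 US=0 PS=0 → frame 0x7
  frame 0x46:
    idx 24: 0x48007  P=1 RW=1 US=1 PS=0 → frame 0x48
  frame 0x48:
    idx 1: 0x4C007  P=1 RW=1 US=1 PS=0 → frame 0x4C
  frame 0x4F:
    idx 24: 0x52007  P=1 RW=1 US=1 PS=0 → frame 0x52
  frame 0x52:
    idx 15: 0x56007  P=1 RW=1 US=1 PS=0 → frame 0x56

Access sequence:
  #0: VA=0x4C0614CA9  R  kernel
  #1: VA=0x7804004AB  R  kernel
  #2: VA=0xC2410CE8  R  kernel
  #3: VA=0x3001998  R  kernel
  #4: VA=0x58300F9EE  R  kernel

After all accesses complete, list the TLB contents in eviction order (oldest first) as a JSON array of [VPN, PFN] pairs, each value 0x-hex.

Trace:
#0 VA=0x4C0614CA9 (r,kernel):
  L0 @0x34[19] → 0x36007  P=1,RW=1,US=1,PS=0
  L1 @0x36[3] → 0x37007  P=1,RW=1,US=1,PS=0
  L2 @0x37[20] → 0x3B007  P=1,RW=1,US=1,PS=0
  → PA=0x3BCA9  (3 entries read)
#1 VA=0x7804004AB (r,kernel):
  L0 @0x34[30] → 0x3C007  P=1,RW=1,US=1,PS=0
  L1 @0x3C[2] → 0x78004  P=0,RW=0,US=1,PS=0
  → PAGE_NOT_PRESENT  (2 entries read)
#2 VA=0xC2410CE8 (r,kernel):
  L0 @0x34[3] → 0x3F007  P=1,RW=1,US=1,PS=0
  L1 @0x3F[18] → 0x42007  P=1,RW=1,US=1,PS=0
  L2 @0x42[16] → 0x7002  P=0,RW=1,US=0,PS=0
  → PAGE_NOT_PRESENT  (3 entries read)
#3 VA=0x3001998 (r,kernel):
  L0 @0x34[0] → 0x46007  P=1,RW=1,US=1,PS=0
  L1 @0x46[24] → 0x48007  P=1,RW=1,US=1,PS=0
  L2 @0x48[1] → 0x4C007  P=1,RW=1,US=1,PS=0
  → PA=0x4C998  (3 entries read)
#4 VA=0x58300F9EE (r,kernel):
  L0 @0x34[22] → 0x4F007  P=1,RW=1,US=1,PS=0
  L1 @0x4F[24] → 0x52007  P=1,RW=1,US=1,PS=0
  L2 @0x52[15] → 0x56007  P=1,RW=1,US=1,PS=0
  → PA=0x569EE  (3 entries read)

TLB: [["0x3001", "0x4C"], ["0x58300F", "0x56"]]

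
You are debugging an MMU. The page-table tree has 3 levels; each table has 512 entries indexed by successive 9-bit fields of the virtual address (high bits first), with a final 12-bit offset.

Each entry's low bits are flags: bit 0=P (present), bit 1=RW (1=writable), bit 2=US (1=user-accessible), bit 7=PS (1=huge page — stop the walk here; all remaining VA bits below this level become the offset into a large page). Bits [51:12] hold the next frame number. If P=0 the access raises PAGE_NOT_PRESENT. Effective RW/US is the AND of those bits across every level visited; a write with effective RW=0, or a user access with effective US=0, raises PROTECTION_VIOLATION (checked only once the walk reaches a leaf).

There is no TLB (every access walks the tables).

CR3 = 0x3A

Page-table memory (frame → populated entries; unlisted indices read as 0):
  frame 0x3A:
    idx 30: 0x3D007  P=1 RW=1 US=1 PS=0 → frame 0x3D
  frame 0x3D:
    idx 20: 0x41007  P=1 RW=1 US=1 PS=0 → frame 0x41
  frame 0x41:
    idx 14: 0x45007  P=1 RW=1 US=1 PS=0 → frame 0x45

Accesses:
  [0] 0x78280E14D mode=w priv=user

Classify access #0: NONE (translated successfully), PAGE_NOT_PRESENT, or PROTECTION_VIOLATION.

Walk each access:
#0 VA=0x78280E14D (w,user):
  L0 @0x3A[30] → 0x3D007  P=1,RW=1,US=1,PS=0
  L1 @0x3D[20] → 0x41007  P=1,RW=1,US=1,PS=0
  L2 @0x41[14] → 0x45007  P=1,RW=1,US=1,PS=0
  → PA=0x4514D  (3 entries read)

Access #0 fault: NONE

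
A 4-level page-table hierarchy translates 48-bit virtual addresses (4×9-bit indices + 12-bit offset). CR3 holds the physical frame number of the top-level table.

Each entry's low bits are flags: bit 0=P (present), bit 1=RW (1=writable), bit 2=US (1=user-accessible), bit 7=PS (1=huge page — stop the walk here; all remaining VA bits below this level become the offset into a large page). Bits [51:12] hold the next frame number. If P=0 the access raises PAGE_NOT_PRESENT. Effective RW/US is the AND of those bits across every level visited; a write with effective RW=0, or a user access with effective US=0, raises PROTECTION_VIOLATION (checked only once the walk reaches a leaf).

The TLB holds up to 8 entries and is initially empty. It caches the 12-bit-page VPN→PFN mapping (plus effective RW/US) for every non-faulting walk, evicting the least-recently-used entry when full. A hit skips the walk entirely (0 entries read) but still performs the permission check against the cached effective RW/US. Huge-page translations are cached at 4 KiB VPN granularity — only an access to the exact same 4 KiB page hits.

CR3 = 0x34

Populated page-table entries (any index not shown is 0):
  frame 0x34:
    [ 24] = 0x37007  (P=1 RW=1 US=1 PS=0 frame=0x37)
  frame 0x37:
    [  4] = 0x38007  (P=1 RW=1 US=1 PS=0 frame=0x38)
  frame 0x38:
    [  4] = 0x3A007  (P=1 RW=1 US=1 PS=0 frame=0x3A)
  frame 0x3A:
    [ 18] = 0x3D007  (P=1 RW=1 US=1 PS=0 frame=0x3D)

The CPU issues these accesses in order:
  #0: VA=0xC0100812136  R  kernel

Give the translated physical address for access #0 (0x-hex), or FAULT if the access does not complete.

Per-access translation:
#0 VA=0xC0100812136 (r,kernel):
  lvl0: tbl 0x34, slot 24 ⇒ 0x37007 (P1/RW1/US1/PS0)
  lvl1: tbl 0x37, slot 4 ⇒ 0x38007 (P1/RW1/US1/PS0)
  lvl2: tbl 0x38, slot 4 ⇒ 0x3A007 (P1/RW1/US1/PS0)
  lvl3: tbl 0x3A, slot 18 ⇒ 0x3D007 (P1/RW1/US1/PS0)
  → PA=0x3D136  (4 entries read)

Access #0 PA: 0x3D136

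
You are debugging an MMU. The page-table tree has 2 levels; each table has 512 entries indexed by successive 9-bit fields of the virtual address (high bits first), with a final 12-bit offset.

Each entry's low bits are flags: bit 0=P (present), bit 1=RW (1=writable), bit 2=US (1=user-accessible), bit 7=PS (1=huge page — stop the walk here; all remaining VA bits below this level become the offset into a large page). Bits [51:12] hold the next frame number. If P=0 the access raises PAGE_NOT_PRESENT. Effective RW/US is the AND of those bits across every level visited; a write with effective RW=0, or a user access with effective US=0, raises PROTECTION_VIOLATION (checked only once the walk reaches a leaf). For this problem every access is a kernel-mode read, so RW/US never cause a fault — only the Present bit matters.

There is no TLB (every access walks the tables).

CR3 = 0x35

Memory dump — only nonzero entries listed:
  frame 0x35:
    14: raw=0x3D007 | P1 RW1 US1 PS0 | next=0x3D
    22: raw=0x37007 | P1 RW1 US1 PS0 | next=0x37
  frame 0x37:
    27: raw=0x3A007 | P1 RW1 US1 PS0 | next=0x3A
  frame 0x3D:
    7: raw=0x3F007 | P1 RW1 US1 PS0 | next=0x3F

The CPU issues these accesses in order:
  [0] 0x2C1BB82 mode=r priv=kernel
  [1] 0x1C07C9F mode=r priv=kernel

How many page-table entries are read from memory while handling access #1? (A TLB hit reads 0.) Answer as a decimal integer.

Per-access translation:
#0 VA=0x2C1BB82 (r,kernel):
  [0] read 0x35 idx=22: raw=0x37007 flags P=1 W=1 U=1 S=0
  [1] read 0x37 idx=27: raw=0x3A007 flags P=1 W=1 U=1 S=0
  ⇒ phys 0x3AB82  [2 reads]
#1 VA=0x1C07C9F (r,kernel):
  [0] read 0x35 idx=14: raw=0x3D007 flags P=1 W=1 U=1 S=0
  [1] read 0x3D idx=7: raw=0x3F007 flags P=1 W=1 U=1 S=0
  ⇒ phys 0x3FC9F  [2 reads]

Entries read for #1: 2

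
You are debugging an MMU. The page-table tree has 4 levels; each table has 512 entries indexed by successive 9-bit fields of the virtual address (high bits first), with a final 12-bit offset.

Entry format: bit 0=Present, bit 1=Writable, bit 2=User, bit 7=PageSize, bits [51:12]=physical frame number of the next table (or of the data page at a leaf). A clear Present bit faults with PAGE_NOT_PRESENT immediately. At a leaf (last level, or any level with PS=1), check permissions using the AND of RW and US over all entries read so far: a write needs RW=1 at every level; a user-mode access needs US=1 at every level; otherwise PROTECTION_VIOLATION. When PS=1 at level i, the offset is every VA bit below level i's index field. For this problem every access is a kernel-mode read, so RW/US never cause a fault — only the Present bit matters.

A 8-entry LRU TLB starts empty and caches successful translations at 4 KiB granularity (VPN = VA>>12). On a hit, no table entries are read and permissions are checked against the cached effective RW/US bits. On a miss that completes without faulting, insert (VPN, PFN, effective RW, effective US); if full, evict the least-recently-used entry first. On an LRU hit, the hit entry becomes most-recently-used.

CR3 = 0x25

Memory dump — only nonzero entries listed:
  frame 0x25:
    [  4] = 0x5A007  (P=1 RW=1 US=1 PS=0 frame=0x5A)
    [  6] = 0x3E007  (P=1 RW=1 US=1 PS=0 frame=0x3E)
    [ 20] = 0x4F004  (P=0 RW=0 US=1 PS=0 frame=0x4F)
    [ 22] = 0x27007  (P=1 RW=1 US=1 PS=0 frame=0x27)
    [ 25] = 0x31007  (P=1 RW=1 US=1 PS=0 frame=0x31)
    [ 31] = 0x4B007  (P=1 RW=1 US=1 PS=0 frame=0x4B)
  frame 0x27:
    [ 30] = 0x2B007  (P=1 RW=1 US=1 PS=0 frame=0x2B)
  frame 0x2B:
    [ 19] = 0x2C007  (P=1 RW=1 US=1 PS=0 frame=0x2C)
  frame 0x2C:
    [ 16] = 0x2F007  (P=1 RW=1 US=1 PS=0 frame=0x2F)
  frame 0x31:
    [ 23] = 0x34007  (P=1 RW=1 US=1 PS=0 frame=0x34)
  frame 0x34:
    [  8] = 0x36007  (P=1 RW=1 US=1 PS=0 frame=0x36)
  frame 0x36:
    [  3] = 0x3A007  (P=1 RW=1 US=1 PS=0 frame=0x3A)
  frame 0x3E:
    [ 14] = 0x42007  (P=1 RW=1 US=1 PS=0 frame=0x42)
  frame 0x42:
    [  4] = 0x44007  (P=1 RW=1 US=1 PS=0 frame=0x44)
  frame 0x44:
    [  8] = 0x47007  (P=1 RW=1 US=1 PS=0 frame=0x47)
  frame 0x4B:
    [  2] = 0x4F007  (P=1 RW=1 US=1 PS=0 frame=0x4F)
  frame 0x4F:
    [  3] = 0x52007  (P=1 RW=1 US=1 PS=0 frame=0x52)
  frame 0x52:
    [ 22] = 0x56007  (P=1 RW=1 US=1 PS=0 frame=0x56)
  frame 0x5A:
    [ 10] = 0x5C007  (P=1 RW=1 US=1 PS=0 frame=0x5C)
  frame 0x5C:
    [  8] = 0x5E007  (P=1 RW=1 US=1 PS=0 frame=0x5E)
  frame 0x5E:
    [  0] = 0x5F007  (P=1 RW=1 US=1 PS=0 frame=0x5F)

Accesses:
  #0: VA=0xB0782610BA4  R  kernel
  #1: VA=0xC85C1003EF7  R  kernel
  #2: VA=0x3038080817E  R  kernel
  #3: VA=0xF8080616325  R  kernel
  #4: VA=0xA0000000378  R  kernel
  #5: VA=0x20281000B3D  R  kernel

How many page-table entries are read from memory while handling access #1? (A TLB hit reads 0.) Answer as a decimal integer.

Per-access translation:
#0 VA=0xB0782610BA4 (r,kernel):
  [0] read 0x25 idx=22: raw=0x27007 flags P=1 W=1 U=1 S=0
  [1] read 0x27 idx=30: raw=0x2B007 flags P=1 W=1 U=1 S=0
  [2] read 0x2B idx=19: raw=0x2C007 flags P=1 W=1 U=1 S=0
  [3] read 0x2C idx=16: raw=0x2F007 flags P=1 W=1 U=1 S=0
  ✓ 0x2FBA4  — 4 lookups
#1 VA=0xC85C1003EF7 (r,kernel):
  [0] read 0x25 idx=25: raw=0x31007 flags P=1 W=1 U=1 S=0
  [1] read 0x31 idx=23: raw=0x34007 flags P=1 W=1 U=1 S=0
  [2] read 0x34 idx=8: raw=0x36007 flags P=1 W=1 U=1 S=0
  [3] read 0x36 idx=3: raw=0x3A007 flags P=1 W=1 U=1 S=0
  ✓ 0x3AEF7  — 4 lookups
#2 VA=0x3038080817E (r,kernel):
  [0] read 0x25 idx=6: raw=0x3E007 flags P=1 W=1 U=1 S=0
  [1] read 0x3E idx=14: raw=0x42007 flags P=1 W=1 U=1 S=0
  [2] read 0x42 idx=4: raw=0x44007 flags P=1 W=1 U=1 S=0
  [3] read 0x44 idx=8: raw=0x47007 flags P=1 W=1 U=1 S=0
  ✓ 0x4717E  — 4 lookups
#3 VA=0xF8080616325 (r,kernel):
  [0] read 0x25 idx=31: raw=0x4B007 flags P=1 W=1 U=1 S=0
  [1] read 0x4B idx=2: raw=0x4F007 flags P=1 W=1 U=1 S=0
  [2] read 0x4F idx=3: raw=0x52007 flags P=1 W=1 U=1 S=0
  [3] read 0x52 idx=22: raw=0x56007 flags P=1 W=1 U=1 S=0
  ✓ 0x56325  — 4 lookups
#4 VA=0xA0000000378 (r,kernel):
  [0] read 0x25 idx=20: raw=0x4F004 flags P=0 W=0 U=1 S=0
  → PAGE_NOT_PRESENT  (1 entries read)
#5 VA=0x20281000B3D (r,kernel):
  [0] read 0x25 idx=4: raw=0x5A007 flags P=1 W=1 U=1 S=0
  [1] read 0x5A idx=10: raw=0x5C007 flags P=1 W=1 U=1 S=0
  [2] read 0x5C idx=8: raw=0x5E007 flags P=1 W=1 U=1 S=0
  [3] read 0x5E idx=0: raw=0x5F007 flags P=1 W=1 U=1 S=0
  ✓ 0x5FB3D  — 4 lookups

Entries read for #1: 4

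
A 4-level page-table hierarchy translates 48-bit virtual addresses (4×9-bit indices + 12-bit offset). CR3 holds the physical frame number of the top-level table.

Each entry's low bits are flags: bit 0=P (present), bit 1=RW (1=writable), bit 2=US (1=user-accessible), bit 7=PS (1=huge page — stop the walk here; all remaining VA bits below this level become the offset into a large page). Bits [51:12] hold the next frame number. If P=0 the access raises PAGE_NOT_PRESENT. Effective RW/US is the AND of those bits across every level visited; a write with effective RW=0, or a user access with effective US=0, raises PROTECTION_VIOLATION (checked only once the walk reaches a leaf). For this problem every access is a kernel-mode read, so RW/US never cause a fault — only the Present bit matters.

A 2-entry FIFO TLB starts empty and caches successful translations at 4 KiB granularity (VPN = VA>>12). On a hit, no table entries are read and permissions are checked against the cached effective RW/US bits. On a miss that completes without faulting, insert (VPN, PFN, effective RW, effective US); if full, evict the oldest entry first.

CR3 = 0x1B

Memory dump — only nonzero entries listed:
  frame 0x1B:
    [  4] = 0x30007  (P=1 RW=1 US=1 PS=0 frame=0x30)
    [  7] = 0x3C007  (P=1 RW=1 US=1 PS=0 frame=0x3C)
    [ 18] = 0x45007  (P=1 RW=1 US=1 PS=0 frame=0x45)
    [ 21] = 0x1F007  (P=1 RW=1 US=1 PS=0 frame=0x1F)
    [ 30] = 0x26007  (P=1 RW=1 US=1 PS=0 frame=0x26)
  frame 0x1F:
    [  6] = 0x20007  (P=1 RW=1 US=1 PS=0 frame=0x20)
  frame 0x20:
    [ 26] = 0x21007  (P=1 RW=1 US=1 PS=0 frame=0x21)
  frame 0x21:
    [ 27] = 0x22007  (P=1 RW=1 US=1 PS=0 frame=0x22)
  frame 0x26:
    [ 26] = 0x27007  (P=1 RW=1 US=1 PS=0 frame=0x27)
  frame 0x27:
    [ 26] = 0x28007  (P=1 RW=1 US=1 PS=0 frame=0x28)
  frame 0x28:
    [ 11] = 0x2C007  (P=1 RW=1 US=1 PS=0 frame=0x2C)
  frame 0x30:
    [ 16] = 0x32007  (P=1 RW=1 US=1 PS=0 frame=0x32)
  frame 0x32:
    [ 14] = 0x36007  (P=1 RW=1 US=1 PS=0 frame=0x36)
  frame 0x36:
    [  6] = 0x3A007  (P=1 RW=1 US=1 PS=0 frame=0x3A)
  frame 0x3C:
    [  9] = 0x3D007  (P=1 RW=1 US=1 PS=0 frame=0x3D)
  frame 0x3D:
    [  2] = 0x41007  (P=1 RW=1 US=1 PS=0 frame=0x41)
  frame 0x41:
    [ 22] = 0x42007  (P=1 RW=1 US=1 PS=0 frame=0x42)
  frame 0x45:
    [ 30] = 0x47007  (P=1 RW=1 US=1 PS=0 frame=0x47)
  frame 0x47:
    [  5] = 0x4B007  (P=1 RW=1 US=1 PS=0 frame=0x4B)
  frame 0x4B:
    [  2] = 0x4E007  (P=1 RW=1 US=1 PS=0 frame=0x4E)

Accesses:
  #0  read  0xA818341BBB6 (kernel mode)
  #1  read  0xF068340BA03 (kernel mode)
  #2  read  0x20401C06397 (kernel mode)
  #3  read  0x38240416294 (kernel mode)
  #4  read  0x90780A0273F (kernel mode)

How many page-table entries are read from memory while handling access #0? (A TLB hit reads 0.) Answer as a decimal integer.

Per-access translation:
#0 VA=0xA818341BBB6 (r,kernel):
  lvl0: tbl 0x1B, slot 21 ⇒ 0x1F007 (P1/RW1/US1/PS0)
  lvl1: tbl 0x1F, slot 6 ⇒ 0x20007 (P1/RW1/US1/PS0)
  lvl2: tbl 0x20, slot 26 ⇒ 0x21007 (P1/RW1/US1/PS0)
  lvl3: tbl 0x21, slot 27 ⇒ 0x22007 (P1/RW1/US1/PS0)
  ⇒ phys 0x22BB6  [4 reads]
#1 VA=0xF068340BA03 (r,kernel):
  lvl0: tbl 0x1B, slot 30 ⇒ 0x26007 (P1/RW1/US1/PS0)
  lvl1: tbl 0x26, slot 26 ⇒ 0x27007 (P1/RW1/US1/PS0)
  lvl2: tbl 0x27, slot 26 ⇒ 0x28007 (P1/RW1/US1/PS0)
  lvl3: tbl 0x28, slot 11 ⇒ 0x2C007 (P1/RW1/US1/PS0)
  ⇒ phys 0x2CA03  [4 reads]
#2 VA=0x20401C06397 (r,kernel):
  lvl0: tbl 0x1B, slot 4 ⇒ 0x30007 (P1/RW1/US1/PS0)
  lvl1: tbl 0x30, slot 16 ⇒ 0x32007 (P1/RW1/US1/PS0)
  lvl2: tbl 0x32, slot 14 ⇒ 0x36007 (P1/RW1/US1/PS0)
  lvl3: tbl 0x36, slot 6 ⇒ 0x3A007 (P1/RW1/US1/PS0)
  ⇒ phys 0x3A397  [4 reads]
#3 VA=0x38240416294 (r,kernel):
  lvl0: tbl 0x1B, slot 7 ⇒ 0x3C007 (P1/RW1/US1/PS0)
  lvl1: tbl 0x3C, slot 9 ⇒ 0x3D007 (P1/RW1/US1/PS0)
  lvl2: tbl 0x3D, slot 2 ⇒ 0x41007 (P1/RW1/US1/PS0)
  lvl3: tbl 0x41, slot 22 ⇒ 0x42007 (P1/RW1/US1/PS0)
  ⇒ phys 0x42294  [4 reads]
#4 VA=0x90780A0273F (r,kernel):
  lvl0: tbl 0x1B, slot 18 ⇒ 0x45007 (P1/RW1/US1/PS0)
  lvl1: tbl 0x45, slot 30 ⇒ 0x47007 (P1/RW1/US1/PS0)
  lvl2: tbl 0x47, slot 5 ⇒ 0x4B007 (P1/RW1/US1/PS0)
  lvl3: tbl 0x4B, slot 2 ⇒ 0x4E007 (P1/RW1/US1/PS0)
  ⇒ phys 0x4E73F  [4 reads]

Entries read for #0: 4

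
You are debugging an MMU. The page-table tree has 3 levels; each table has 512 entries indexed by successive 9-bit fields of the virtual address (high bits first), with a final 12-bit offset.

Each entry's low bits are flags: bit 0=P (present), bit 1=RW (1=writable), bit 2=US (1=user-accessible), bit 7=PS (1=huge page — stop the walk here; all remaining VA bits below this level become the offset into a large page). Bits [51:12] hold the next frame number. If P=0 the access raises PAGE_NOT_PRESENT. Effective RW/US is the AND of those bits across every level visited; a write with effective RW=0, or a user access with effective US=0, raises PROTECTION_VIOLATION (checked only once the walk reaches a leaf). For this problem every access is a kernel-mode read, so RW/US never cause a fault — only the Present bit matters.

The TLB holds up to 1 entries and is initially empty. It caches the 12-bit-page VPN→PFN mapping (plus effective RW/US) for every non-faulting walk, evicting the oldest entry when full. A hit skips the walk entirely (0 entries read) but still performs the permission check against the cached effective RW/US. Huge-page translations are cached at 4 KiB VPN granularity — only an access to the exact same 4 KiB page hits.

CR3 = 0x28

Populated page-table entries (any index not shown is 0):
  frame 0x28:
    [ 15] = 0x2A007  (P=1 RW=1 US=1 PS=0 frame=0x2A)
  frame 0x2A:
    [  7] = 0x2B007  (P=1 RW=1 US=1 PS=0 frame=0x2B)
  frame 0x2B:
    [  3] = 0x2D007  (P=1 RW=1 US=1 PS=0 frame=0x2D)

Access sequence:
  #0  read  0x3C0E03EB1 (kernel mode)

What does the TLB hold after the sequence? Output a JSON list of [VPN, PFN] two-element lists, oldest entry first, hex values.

Per-access translation:
#0 VA=0x3C0E03EB1 (r,kernel):
  [0] read 0x28 idx=15: raw=0x2A007 flags P=1 W=1 U=1 S=0
  [1] read 0x2A idx=7: raw=0x2B007 flags P=1 W=1 U=1 S=0
  [2] read 0x2B idx=3: raw=0x2D007 flags P=1 W=1 U=1 S=0
  ✓ 0x2DEB1  — 3 lookups

TLB: [["0x3C0E03", "0x2D"]]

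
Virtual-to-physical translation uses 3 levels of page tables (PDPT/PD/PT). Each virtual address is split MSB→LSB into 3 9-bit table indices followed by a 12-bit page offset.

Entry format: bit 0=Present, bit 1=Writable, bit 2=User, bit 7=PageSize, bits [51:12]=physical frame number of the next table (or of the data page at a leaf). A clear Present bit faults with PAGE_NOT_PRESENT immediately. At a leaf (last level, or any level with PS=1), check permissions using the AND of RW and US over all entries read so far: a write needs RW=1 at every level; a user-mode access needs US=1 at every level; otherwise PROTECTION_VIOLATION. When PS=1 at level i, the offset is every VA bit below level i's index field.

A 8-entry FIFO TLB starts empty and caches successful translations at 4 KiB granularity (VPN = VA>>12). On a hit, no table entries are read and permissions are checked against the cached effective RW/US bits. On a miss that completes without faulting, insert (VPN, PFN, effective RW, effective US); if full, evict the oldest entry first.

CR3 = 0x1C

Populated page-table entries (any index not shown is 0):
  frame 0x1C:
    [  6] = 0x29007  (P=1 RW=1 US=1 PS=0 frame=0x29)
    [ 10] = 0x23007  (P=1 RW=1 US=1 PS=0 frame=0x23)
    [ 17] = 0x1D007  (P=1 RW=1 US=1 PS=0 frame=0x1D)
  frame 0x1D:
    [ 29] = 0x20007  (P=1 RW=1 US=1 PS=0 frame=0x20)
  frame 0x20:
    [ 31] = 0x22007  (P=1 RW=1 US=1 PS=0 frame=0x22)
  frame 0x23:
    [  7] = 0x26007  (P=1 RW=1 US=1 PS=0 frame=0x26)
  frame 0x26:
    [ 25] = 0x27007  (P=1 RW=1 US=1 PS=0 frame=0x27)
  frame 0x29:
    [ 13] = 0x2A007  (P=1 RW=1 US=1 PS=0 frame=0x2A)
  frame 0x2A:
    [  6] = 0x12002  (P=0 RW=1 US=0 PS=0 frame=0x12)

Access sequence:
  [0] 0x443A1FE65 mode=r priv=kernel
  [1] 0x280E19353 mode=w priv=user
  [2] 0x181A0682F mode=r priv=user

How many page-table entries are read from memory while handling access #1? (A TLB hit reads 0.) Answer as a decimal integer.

Trace:
#0 VA=0x443A1FE65 (r,kernel):
  lvl0: tbl 0x1C, slot 17 ⇒ 0x1D007 (P1/RW1/US1/PS0)
  lvl1: tbl 0x1D, slot 29 ⇒ 0x20007 (P1/RW1/US1/PS0)
  lvl2: tbl 0x20, slot 31 ⇒ 0x22007 (P1/RW1/US1/PS0)
  → PA=0x22E65  (3 entries read)
#1 VA=0x280E19353 (w,user):
  lvl0: tbl 0x1C, slot 10 ⇒ 0x23007 (P1/RW1/US1/PS0)
  lvl1: tbl 0x23, slot 7 ⇒ 0x26007 (P1/RW1/US1/PS0)
  lvl2: tbl 0x26, slot 25 ⇒ 0x27007 (P1/RW1/US1/PS0)
  → PA=0x27353  (3 entries read)
#2 VA=0x181A0682F (r,user):
  lvl0: tbl 0x1C, slot 6 ⇒ 0x29007 (P1/RW1/US1/PS0)
  lvl1: tbl 0x29, slot 13 ⇒ 0x2A007 (P1/RW1/US1/PS0)
  lvl2: tbl 0x2A, slot 6 ⇒ 0x12002 (P0/RW1/US0/PS0)
  → PAGE_NOT_PRESENT  (3 entries read)

Entries read for #1: 3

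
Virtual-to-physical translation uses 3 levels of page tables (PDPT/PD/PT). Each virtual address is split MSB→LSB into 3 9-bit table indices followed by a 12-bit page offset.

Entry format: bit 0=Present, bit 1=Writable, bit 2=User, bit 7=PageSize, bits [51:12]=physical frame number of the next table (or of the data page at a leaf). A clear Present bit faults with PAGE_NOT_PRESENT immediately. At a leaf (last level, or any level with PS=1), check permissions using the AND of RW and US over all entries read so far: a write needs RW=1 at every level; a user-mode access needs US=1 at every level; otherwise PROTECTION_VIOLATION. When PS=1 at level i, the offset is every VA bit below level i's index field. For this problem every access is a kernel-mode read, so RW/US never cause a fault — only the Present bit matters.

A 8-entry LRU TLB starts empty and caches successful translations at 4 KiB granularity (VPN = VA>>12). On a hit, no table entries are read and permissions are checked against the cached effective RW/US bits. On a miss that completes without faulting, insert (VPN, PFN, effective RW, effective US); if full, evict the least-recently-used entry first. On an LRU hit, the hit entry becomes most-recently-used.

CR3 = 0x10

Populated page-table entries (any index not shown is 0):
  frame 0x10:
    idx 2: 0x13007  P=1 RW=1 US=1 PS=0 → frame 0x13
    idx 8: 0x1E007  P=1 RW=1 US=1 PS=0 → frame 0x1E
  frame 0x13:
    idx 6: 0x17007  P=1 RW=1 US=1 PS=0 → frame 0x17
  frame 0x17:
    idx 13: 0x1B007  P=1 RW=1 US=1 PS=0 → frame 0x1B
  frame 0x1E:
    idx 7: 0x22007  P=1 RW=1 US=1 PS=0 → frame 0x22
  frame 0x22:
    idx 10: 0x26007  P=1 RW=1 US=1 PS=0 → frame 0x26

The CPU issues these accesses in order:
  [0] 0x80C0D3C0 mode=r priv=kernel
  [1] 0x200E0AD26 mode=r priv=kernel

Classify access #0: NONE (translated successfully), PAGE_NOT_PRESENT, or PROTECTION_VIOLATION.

Trace:
#0 VA=0x80C0D3C0 (r,kernel):
  L0 @0x10[2] → 0x13007  P=1,RW=1,US=1,PS=0
  L1 @0x13[6] → 0x17007  P=1,RW=1,US=1,PS=0
  L2 @0x17[13] → 0x1B007  P=1,RW=1,US=1,PS=0
  ✓ 0x1B3C0  — 3 lookups
#1 VA=0x200E0AD26 (r,kernel):
  L0 @0x10[8] → 0x1E007  P=1,RW=1,US=1,PS=0
  L1 @0x1E[7] → 0x22007  P=1,RW=1,US=1,PS=0
  L2 @0x22[10] → 0x26007  P=1,RW=1,US=1,PS=0
  ✓ 0x26D26  — 3 lookups

Access #0 fault: NONE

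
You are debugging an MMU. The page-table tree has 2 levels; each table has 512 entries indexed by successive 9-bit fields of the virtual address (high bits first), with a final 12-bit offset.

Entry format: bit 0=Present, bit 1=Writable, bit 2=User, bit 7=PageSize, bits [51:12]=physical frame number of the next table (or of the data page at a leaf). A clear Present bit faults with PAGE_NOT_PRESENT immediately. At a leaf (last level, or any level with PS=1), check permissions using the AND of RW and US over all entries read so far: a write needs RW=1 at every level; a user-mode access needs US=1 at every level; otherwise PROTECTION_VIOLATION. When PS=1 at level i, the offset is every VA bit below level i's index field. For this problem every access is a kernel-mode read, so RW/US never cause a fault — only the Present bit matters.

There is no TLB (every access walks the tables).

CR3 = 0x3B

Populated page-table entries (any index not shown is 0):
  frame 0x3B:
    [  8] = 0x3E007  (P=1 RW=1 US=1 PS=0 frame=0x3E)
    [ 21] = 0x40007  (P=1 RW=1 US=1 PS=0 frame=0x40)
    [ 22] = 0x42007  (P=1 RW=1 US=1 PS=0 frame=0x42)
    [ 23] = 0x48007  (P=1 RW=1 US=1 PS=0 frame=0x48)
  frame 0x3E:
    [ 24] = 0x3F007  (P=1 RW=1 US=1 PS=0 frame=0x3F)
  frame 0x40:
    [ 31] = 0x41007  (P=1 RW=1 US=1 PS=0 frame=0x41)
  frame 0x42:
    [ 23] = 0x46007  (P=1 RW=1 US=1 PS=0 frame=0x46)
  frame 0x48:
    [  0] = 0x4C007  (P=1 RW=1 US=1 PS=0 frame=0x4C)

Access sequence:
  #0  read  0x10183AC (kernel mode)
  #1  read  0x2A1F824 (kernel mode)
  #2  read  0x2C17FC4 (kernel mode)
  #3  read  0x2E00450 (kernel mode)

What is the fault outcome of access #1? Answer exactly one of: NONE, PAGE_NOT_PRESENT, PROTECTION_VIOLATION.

Walk each access:
#0 VA=0x10183AC (r,kernel):
  lvl0: tbl 0x3B, slot 8 ⇒ 0x3E007 (P1/RW1/US1/PS0)
  lvl1: tbl 0x3E, slot 24 ⇒ 0x3F007 (P1/RW1/US1/PS0)
  ⇒ phys 0x3F3AC  [2 reads]
#1 VA=0x2A1F824 (r,kernel):
  lvl0: tbl 0x3B, slot 21 ⇒ 0x40007 (P1/RW1/US1/PS0)
  lvl1: tbl 0x40, slot 31 ⇒ 0x41007 (P1/RW1/US1/PS0)
  ⇒ phys 0x41824  [2 reads]
#2 VA=0x2C17FC4 (r,kernel):
  lvl0: tbl 0x3B, slot 22 ⇒ 0x42007 (P1/RW1/US1/PS0)
  lvl1: tbl 0x42, slot 23 ⇒ 0x46007 (P1/RW1/US1/PS0)
  ⇒ phys 0x46FC4  [2 reads]
#3 VA=0x2E00450 (r,kernel):
  lvl0: tbl 0x3B, slot 23 ⇒ 0x48007 (P1/RW1/US1/PS0)
  lvl1: tbl 0x48, slot 0 ⇒ 0x4C007 (P1/RW1/US1/PS0)
  ⇒ phys 0x4C450  [2 reads]

Access #1 fault: NONE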